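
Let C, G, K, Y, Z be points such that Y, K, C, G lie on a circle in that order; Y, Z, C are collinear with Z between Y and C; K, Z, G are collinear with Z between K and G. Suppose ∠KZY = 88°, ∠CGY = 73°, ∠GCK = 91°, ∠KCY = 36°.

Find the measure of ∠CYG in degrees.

∠CYG = 52°

1. ∠CZG = 88°  [vertical angles at Z]
2. ∠KGY = 36°  [same arc YK]
3. ∠GZY = 92°  [linear pair at Z on YC]
4. ∠CYG = 52°  [△YZG]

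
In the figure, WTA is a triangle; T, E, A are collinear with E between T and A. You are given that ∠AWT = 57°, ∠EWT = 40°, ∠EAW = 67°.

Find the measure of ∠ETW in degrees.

∠ETW = 56°

1. ∠TAW = 67°  [E on ray AT]
2. ∠ATW = 56°  [△WTA]
3. ∠ETW = 56°  [E on ray TA]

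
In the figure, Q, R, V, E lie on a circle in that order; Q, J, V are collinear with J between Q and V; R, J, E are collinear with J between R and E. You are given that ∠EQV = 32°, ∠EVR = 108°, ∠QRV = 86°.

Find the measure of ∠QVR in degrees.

∠QVR = 54°

1. ∠ERV = 32°  [same arc VE]
2. ∠REV = 40°  [△RVE]
3. ∠RQV = 40°  [same arc RV]
4. ∠QVR = 54°  [△QRV]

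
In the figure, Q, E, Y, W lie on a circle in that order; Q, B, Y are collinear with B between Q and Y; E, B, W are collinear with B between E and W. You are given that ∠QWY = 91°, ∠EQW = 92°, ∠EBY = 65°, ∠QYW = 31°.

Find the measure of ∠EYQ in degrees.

∠EYQ = 57°

1. ∠WQY = 58°  [△QYW]
2. ∠WEY = 58°  [same arc YW]
3. ∠EYQ = 57°  [△EBY]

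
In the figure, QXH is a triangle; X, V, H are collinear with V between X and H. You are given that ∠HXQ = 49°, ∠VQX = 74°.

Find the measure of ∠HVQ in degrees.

∠HVQ = 123°

1. ∠QXV = 49°  [V on ray XH]
2. ∠QVX = 57°  [△QXV]
3. ∠HVQ = 123°  [linear pair at V on XH]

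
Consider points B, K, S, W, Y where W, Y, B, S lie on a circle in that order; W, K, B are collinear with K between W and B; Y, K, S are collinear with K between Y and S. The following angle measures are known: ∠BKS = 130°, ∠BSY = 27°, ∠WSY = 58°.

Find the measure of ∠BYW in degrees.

1. ∠BWY = 27°  [same arc YB]
2. ∠WBY = 58°  [same arc WY]
3. ∠BYW = 95°  [△WYB]

∠BYW = 95°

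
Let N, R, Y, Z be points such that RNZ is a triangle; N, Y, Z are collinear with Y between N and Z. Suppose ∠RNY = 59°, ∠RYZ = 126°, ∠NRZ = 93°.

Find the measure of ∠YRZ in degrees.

1. ∠RNZ = 59°  [Y on ray NZ]
2. ∠NZR = 28°  [△RNZ]
3. ∠RZY = 28°  [Y on ray ZN]
4. ∠YRZ = 26°  [△RYZ]

∠YRZ = 26°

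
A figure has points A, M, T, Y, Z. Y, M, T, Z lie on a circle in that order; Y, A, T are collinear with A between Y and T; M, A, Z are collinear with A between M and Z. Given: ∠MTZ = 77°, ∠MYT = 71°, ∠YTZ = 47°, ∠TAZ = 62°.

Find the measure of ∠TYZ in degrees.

1. ∠MYZ = 103°  [cyclic YMTZ, opposite ∠Y+∠T]
2. ∠YMZ = 47°  [same arc YZ]
3. ∠YAZ = 118°  [linear pair at A on YT]
4. ∠MZY = 30°  [△YMZ]
5. ∠TYZ = 32°  [△YAZ]

∠TYZ = 32°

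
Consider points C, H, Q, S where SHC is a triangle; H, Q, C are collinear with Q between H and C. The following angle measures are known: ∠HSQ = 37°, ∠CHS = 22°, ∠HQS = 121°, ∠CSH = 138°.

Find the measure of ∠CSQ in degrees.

1. ∠HCS = 20°  [△SHC]
2. ∠CQS = 59°  [linear pair at Q on HC]
3. ∠QCS = 20°  [Q on ray CH]
4. ∠CSQ = 101°  [△SQC]

∠CSQ = 101°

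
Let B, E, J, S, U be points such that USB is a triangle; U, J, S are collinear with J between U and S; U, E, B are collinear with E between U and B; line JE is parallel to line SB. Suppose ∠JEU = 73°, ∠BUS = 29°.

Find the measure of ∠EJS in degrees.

∠EJS = 102°

1. ∠SBU = 73°  [JE∥SB, corresponding at E]
2. ∠BSU = 78°  [△USB]
3. ∠EJU = 78°  [JE∥SB, corresponding at J]
4. ∠EJS = 102°  [linear pair at J on US]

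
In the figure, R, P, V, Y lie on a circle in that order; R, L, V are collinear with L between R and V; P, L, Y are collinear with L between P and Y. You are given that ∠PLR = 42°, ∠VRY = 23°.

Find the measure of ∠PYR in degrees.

∠PYR = 19°

1. ∠VLY = 42°  [vertical angles at L]
2. ∠RLY = 138°  [linear pair at L on RV]
3. ∠PYR = 19°  [△RLY]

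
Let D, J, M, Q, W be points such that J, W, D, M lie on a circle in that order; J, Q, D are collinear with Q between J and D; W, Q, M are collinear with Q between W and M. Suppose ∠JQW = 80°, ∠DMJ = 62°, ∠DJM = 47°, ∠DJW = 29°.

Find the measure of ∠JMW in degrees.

∠JMW = 33°

1. ∠DWJ = 118°  [cyclic JWDM, opposite ∠W+∠M]
2. ∠JDW = 33°  [△JWD]
3. ∠JMW = 33°  [same arc JW]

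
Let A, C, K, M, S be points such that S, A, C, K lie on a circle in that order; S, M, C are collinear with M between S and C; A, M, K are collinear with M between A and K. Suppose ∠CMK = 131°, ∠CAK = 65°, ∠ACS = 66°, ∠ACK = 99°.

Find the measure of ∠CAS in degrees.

1. ∠AKC = 16°  [△ACK]
2. ∠ASC = 16°  [same arc AC]
3. ∠CAS = 98°  [△SAC]

∠CAS = 98°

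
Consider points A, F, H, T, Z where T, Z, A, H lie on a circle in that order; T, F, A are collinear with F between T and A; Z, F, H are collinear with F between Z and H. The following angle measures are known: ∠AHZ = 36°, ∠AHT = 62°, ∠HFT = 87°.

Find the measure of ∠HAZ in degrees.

1. ∠ATZ = 36°  [same arc ZA]
2. ∠AZT = 118°  [cyclic TZAH, opposite ∠Z+∠H]
3. ∠AFZ = 87°  [vertical angles at F]
4. ∠TAZ = 26°  [△TZA]
5. ∠AZH = 67°  [△ZFA]
6. ∠HAZ = 77°  [△ZAH]

∠HAZ = 77°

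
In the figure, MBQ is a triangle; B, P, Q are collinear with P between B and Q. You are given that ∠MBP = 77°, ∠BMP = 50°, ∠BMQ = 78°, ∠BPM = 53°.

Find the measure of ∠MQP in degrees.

1. ∠MBQ = 77°  [P on ray BQ]
2. ∠BQM = 25°  [△MBQ]
3. ∠MQP = 25°  [P on ray QB]

∠MQP = 25°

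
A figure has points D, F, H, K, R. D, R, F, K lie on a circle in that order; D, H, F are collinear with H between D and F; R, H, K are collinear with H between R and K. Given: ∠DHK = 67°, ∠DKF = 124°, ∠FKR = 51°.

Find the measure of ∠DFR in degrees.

1. ∠DRF = 56°  [cyclic DRFK, opposite ∠R+∠K]
2. ∠FDR = 51°  [same arc RF]
3. ∠DFR = 73°  [△DRF]

∠DFR = 73°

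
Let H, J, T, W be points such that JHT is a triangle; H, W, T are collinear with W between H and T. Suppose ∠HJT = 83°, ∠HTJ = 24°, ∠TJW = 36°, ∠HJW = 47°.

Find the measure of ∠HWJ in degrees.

1. ∠JTW = 24°  [W on ray TH]
2. ∠JWT = 120°  [△JWT]
3. ∠HWJ = 60°  [linear pair at W on HT]

∠HWJ = 60°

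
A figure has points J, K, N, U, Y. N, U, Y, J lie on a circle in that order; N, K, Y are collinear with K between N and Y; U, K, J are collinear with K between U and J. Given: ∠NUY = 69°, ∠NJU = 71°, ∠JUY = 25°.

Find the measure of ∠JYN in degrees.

∠JYN = 44°

1. ∠NJY = 111°  [cyclic NUYJ, opposite ∠U+∠J]
2. ∠JNY = 25°  [same arc YJ]
3. ∠JYN = 44°  [△NYJ]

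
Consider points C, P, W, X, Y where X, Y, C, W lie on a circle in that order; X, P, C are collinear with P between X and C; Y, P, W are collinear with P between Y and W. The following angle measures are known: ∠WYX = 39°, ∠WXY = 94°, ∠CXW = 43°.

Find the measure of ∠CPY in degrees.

1. ∠XWY = 47°  [△XYW]
2. ∠CYW = 43°  [same arc CW]
3. ∠XCY = 47°  [same arc XY]
4. ∠CPY = 90°  [△YPC]

∠CPY = 90°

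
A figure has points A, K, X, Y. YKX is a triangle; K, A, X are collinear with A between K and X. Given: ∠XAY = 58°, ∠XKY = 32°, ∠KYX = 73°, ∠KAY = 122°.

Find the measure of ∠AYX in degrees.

1. ∠KXY = 75°  [△YKX]
2. ∠AXY = 75°  [A on ray XK]
3. ∠AYX = 47°  [△YAX]

∠AYX = 47°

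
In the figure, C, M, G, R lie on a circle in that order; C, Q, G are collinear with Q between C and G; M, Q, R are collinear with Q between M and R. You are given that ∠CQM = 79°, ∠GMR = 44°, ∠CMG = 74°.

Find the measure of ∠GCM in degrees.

∠GCM = 71°

1. ∠GQM = 101°  [linear pair at Q on CG]
2. ∠CGM = 35°  [△MQG]
3. ∠GCM = 71°  [△CMG]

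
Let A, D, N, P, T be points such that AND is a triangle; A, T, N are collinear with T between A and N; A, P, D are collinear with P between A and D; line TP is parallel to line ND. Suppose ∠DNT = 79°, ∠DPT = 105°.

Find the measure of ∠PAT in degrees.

∠PAT = 26°

1. ∠AND = 79°  [T on ray NA]
2. ∠APT = 75°  [linear pair at P on AD]
3. ∠ATP = 79°  [TP∥ND, corresponding at T]
4. ∠PAT = 26°  [△ATP]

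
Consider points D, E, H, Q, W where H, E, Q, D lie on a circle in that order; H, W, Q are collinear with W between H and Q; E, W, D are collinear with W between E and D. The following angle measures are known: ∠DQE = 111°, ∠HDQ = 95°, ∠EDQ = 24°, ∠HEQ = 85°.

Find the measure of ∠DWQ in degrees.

∠DWQ = 116°

1. ∠DEQ = 45°  [△EQD]
2. ∠DHQ = 45°  [same arc QD]
3. ∠DQH = 40°  [△HQD]
4. ∠DWQ = 116°  [△QWD]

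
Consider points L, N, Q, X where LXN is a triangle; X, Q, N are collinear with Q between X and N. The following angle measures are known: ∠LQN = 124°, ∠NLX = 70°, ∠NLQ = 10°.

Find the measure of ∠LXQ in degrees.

∠LXQ = 64°

1. ∠LNQ = 46°  [△LQN]
2. ∠LNX = 46°  [Q on ray NX]
3. ∠LXN = 64°  [△LXN]
4. ∠LXQ = 64°  [Q on ray XN]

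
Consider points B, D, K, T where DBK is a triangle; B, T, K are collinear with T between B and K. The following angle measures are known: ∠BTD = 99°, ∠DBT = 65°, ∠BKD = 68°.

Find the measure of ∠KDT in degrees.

∠KDT = 31°

1. ∠DTK = 81°  [linear pair at T on BK]
2. ∠DKT = 68°  [T on ray KB]
3. ∠KDT = 31°  [△DTK]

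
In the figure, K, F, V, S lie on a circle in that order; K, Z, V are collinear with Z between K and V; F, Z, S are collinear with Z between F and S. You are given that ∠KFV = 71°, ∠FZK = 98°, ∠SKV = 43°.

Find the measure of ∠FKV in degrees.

1. ∠KSV = 109°  [cyclic KFVS, opposite ∠F+∠S]
2. ∠SZV = 98°  [vertical angles at Z]
3. ∠KVS = 28°  [△KVS]
4. ∠FSV = 54°  [△VZS]
5. ∠FKV = 54°  [same arc FV]

∠FKV = 54°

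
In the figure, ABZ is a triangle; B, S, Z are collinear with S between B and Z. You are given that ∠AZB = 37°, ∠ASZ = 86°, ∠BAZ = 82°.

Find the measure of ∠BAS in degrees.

1. ∠ABZ = 61°  [△ABZ]
2. ∠ASB = 94°  [linear pair at S on BZ]
3. ∠ABS = 61°  [S on ray BZ]
4. ∠BAS = 25°  [△ABS]

∠BAS = 25°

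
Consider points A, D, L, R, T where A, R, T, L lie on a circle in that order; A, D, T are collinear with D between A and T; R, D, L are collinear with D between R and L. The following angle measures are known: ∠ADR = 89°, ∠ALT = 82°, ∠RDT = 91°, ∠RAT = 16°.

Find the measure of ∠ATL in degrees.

∠ATL = 75°

1. ∠LDT = 89°  [vertical angles at D]
2. ∠RLT = 16°  [same arc RT]
3. ∠ATL = 75°  [△TDL]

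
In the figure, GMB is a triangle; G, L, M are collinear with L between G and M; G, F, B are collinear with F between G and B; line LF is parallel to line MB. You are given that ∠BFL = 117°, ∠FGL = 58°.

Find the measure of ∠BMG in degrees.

∠BMG = 59°

1. ∠GFL = 63°  [linear pair at F on GB]
2. ∠FLG = 59°  [△GLF]
3. ∠BMG = 59°  [LF∥MB, corresponding at L]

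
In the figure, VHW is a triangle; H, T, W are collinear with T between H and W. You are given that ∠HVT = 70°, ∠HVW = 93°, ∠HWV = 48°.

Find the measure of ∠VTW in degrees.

∠VTW = 109°

1. ∠VHW = 39°  [△VHW]
2. ∠THV = 39°  [T on ray HW]
3. ∠HTV = 71°  [△VHT]
4. ∠VTW = 109°  [linear pair at T on HW]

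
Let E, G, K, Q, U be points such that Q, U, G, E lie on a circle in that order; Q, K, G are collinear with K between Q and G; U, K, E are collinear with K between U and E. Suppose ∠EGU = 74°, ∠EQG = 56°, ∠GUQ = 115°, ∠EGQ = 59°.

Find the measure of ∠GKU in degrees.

1. ∠EQU = 106°  [cyclic QUGE, opposite ∠Q+∠G]
2. ∠EUG = 56°  [same arc GE]
3. ∠EUQ = 59°  [same arc QE]
4. ∠QEU = 15°  [△QUE]
5. ∠QGU = 15°  [same arc QU]
6. ∠GKU = 109°  [△UKG]

∠GKU = 109°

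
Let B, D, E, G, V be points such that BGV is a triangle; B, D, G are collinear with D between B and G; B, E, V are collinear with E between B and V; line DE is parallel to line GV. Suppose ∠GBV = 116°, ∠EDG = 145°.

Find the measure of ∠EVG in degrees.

1. ∠DBE = 116°  [D on BG, E on BV]
2. ∠BDE = 35°  [linear pair at D on BG]
3. ∠BED = 29°  [△BDE]
4. ∠DEV = 151°  [linear pair at E on BV]
5. ∠EVG = 29°  [DE∥GV, co-interior at V–E]

∠EVG = 29°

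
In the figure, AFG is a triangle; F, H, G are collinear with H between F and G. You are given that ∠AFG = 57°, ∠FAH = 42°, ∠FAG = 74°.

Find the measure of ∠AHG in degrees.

1. ∠AFH = 57°  [H on ray FG]
2. ∠AHF = 81°  [△AFH]
3. ∠AHG = 99°  [linear pair at H on FG]

∠AHG = 99°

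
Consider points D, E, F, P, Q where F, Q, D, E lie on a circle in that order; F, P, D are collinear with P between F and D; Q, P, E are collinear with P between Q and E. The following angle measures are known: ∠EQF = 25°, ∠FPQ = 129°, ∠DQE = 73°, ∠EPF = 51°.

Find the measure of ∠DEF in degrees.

1. ∠EDF = 25°  [same arc FE]
2. ∠DFE = 73°  [same arc DE]
3. ∠DEF = 82°  [△FDE]

∠DEF = 82°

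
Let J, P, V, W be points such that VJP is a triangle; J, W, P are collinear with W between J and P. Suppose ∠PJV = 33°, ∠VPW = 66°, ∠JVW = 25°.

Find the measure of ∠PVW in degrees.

1. ∠VJW = 33°  [W on ray JP]
2. ∠JWV = 122°  [△VJW]
3. ∠PWV = 58°  [linear pair at W on JP]
4. ∠PVW = 56°  [△VWP]

∠PVW = 56°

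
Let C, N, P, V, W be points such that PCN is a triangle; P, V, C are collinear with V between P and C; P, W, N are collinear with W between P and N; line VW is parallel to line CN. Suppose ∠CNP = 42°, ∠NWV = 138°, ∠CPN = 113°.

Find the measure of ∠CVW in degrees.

∠CVW = 155°

1. ∠NCP = 25°  [△PCN]
2. ∠PVW = 25°  [VW∥CN, corresponding at V]
3. ∠CVW = 155°  [linear pair at V on PC]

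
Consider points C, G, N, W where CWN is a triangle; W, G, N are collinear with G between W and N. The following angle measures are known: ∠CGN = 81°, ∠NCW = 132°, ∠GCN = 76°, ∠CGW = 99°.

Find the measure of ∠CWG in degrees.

∠CWG = 25°

1. ∠CNG = 23°  [△CGN]
2. ∠CNW = 23°  [G on ray NW]
3. ∠CWN = 25°  [△CWN]
4. ∠CWG = 25°  [G on ray WN]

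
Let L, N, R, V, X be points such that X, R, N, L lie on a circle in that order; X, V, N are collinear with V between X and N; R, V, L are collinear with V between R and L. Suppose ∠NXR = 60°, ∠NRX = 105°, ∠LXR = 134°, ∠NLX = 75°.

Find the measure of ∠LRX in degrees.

∠LRX = 31°

1. ∠RNX = 15°  [△XRN]
2. ∠RLX = 15°  [same arc XR]
3. ∠LRX = 31°  [△XRL]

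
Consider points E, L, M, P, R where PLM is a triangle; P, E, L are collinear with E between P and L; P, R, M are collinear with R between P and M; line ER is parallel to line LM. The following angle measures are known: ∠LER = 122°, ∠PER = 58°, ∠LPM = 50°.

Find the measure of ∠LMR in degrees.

1. ∠MLP = 58°  [ER∥LM, corresponding at E]
2. ∠LMP = 72°  [△PLM]
3. ∠LMR = 72°  [R on ray MP]

∠LMR = 72°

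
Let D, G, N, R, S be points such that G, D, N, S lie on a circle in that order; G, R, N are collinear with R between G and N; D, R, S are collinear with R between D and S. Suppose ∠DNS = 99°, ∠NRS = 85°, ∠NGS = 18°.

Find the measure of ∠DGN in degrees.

∠DGN = 63°

1. ∠DGS = 81°  [cyclic GDNS, opposite ∠G+∠N]
2. ∠DRG = 85°  [vertical angles at R]
3. ∠GRS = 95°  [linear pair at R on GN]
4. ∠DSG = 67°  [△GRS]
5. ∠GDS = 32°  [△GDS]
6. ∠DGN = 63°  [△GRD]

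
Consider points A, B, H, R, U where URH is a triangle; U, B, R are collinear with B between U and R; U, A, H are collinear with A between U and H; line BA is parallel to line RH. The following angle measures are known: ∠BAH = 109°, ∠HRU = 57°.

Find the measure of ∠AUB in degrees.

1. ∠BAU = 71°  [linear pair at A on UH]
2. ∠ABU = 57°  [BA∥RH, corresponding at B]
3. ∠AUB = 52°  [△UBA]

∠AUB = 52°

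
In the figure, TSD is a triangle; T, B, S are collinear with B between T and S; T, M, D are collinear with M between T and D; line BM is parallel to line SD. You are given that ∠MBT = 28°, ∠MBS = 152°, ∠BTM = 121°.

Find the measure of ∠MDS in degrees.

1. ∠BMT = 31°  [△TBM]
2. ∠BMD = 149°  [linear pair at M on TD]
3. ∠MDS = 31°  [BM∥SD, co-interior at D–M]

∠MDS = 31°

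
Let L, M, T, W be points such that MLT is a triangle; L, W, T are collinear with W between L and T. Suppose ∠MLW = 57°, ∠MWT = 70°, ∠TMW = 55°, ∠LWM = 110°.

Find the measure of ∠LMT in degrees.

1. ∠MLT = 57°  [W on ray LT]
2. ∠MTW = 55°  [△MWT]
3. ∠LTM = 55°  [W on ray TL]
4. ∠LMT = 68°  [△MLT]

∠LMT = 68°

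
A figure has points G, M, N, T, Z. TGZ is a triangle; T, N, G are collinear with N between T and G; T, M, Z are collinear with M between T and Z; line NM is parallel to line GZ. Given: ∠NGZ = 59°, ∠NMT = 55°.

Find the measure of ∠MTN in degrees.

∠MTN = 66°

1. ∠TGZ = 59°  [N on ray GT]
2. ∠GZT = 55°  [NM∥GZ, corresponding at M]
3. ∠GTZ = 66°  [△TGZ]
4. ∠MTN = 66°  [N on TG, M on TZ]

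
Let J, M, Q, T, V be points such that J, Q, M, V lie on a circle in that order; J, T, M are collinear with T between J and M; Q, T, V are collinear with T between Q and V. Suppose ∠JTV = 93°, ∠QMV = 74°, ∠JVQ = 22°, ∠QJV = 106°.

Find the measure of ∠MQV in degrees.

∠MQV = 65°

1. ∠MTQ = 93°  [vertical angles at T]
2. ∠JMQ = 22°  [same arc JQ]
3. ∠MQV = 65°  [△QTM]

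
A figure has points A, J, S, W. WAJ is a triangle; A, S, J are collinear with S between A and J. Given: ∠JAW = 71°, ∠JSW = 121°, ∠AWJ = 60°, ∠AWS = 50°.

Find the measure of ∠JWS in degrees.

∠JWS = 10°

1. ∠AJW = 49°  [△WAJ]
2. ∠SJW = 49°  [S on ray JA]
3. ∠JWS = 10°  [△WSJ]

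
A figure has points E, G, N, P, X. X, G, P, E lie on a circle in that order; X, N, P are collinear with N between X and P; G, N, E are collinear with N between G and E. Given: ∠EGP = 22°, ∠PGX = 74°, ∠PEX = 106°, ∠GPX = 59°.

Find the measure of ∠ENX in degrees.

∠ENX = 99°

1. ∠EXP = 22°  [same arc PE]
2. ∠GEX = 59°  [same arc XG]
3. ∠ENX = 99°  [△XNE]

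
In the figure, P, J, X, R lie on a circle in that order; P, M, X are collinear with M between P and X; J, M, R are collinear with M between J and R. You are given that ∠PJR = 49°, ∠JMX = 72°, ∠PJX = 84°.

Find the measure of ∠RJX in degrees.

∠RJX = 35°

1. ∠PXR = 49°  [same arc PR]
2. ∠PRX = 96°  [cyclic PJXR, opposite ∠J+∠R]
3. ∠RPX = 35°  [△PXR]
4. ∠RJX = 35°  [same arc XR]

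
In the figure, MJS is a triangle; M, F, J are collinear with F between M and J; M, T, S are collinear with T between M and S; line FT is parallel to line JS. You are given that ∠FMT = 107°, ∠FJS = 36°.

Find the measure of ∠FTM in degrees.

1. ∠JMS = 107°  [F on MJ, T on MS]
2. ∠MJS = 36°  [F on ray JM]
3. ∠JSM = 37°  [△MJS]
4. ∠FTM = 37°  [FT∥JS, corresponding at T]

∠FTM = 37°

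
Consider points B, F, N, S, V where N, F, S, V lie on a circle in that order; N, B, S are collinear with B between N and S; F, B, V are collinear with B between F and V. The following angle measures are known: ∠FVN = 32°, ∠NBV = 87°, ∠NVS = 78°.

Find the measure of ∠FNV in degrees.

∠FNV = 107°

1. ∠SNV = 61°  [△NBV]
2. ∠NSV = 41°  [△NSV]
3. ∠NFV = 41°  [same arc NV]
4. ∠FNV = 107°  [△NFV]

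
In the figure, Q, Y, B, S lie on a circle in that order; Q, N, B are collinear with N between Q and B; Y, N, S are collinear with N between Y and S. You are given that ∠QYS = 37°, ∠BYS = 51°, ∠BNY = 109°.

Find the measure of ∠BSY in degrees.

∠BSY = 72°

1. ∠QBS = 37°  [same arc QS]
2. ∠QNS = 109°  [vertical angles at N]
3. ∠BNS = 71°  [linear pair at N on QB]
4. ∠BSY = 72°  [△BNS]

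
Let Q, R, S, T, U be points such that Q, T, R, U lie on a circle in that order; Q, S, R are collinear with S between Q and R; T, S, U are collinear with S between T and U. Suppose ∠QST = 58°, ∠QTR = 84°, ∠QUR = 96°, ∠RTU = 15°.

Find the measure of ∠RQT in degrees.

∠RQT = 53°

1. ∠RST = 122°  [linear pair at S on QR]
2. ∠QRT = 43°  [△TSR]
3. ∠RQT = 53°  [△QTR]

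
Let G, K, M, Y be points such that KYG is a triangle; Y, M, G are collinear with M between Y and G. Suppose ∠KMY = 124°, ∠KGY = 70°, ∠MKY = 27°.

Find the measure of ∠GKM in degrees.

1. ∠GMK = 56°  [linear pair at M on YG]
2. ∠KGM = 70°  [M on ray GY]
3. ∠GKM = 54°  [△KMG]

∠GKM = 54°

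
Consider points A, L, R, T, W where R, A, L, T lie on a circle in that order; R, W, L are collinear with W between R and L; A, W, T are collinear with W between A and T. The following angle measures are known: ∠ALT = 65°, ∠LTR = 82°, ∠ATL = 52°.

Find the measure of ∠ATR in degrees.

1. ∠LAR = 98°  [cyclic RALT, opposite ∠A+∠T]
2. ∠ARL = 52°  [same arc AL]
3. ∠ALR = 30°  [△RAL]
4. ∠ATR = 30°  [same arc RA]

∠ATR = 30°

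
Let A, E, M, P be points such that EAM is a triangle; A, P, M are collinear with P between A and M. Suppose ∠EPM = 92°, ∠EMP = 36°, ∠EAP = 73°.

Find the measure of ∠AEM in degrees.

1. ∠AME = 36°  [P on ray MA]
2. ∠EAM = 73°  [P on ray AM]
3. ∠AEM = 71°  [△EAM]

∠AEM = 71°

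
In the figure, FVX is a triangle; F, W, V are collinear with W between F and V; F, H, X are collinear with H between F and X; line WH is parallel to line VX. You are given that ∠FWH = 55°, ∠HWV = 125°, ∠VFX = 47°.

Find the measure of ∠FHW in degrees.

1. ∠FVX = 55°  [WH∥VX, corresponding at W]
2. ∠FXV = 78°  [△FVX]
3. ∠FHW = 78°  [WH∥VX, corresponding at H]

∠FHW = 78°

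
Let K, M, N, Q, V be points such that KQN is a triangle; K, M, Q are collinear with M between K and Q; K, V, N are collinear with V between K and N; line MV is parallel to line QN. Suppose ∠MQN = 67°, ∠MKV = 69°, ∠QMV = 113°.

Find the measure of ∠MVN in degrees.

∠MVN = 136°

1. ∠KMV = 67°  [linear pair at M on KQ]
2. ∠KVM = 44°  [△KMV]
3. ∠MVN = 136°  [linear pair at V on KN]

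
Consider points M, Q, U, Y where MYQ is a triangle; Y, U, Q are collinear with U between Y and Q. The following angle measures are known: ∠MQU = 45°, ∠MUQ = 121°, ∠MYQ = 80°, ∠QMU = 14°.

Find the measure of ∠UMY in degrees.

1. ∠MUY = 59°  [linear pair at U on YQ]
2. ∠MYU = 80°  [U on ray YQ]
3. ∠UMY = 41°  [△MYU]

∠UMY = 41°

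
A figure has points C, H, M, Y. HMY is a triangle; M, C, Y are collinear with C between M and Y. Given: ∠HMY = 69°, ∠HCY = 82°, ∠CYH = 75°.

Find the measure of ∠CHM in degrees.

∠CHM = 13°

1. ∠CMH = 69°  [C on ray MY]
2. ∠HCM = 98°  [linear pair at C on MY]
3. ∠CHM = 13°  [△HMC]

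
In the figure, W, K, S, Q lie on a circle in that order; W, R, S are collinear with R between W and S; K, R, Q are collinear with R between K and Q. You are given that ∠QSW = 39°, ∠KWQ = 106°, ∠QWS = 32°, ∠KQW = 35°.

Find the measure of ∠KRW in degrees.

∠KRW = 67°

1. ∠QKS = 32°  [same arc SQ]
2. ∠KSW = 35°  [same arc WK]
3. ∠KRS = 113°  [△KRS]
4. ∠KRW = 67°  [linear pair at R on WS]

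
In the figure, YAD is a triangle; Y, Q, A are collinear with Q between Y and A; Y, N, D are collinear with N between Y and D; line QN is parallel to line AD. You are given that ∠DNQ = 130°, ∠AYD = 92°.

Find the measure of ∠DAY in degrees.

∠DAY = 38°

1. ∠QNY = 50°  [linear pair at N on YD]
2. ∠NYQ = 92°  [Q on YA, N on YD]
3. ∠NQY = 38°  [△YQN]
4. ∠DAY = 38°  [QN∥AD, corresponding at Q]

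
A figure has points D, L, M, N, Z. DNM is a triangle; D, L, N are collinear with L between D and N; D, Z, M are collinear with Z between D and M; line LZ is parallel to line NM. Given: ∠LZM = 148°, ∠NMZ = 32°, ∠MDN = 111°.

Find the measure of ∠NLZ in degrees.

1. ∠DZL = 32°  [linear pair at Z on DM]
2. ∠LDZ = 111°  [L on DN, Z on DM]
3. ∠DLZ = 37°  [△DLZ]
4. ∠NLZ = 143°  [linear pair at L on DN]

∠NLZ = 143°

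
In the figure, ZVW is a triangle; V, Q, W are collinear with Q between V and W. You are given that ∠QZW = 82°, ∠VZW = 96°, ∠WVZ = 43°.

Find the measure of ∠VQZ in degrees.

1. ∠VWZ = 41°  [△ZVW]
2. ∠QWZ = 41°  [Q on ray WV]
3. ∠WQZ = 57°  [△ZQW]
4. ∠VQZ = 123°  [linear pair at Q on VW]

∠VQZ = 123°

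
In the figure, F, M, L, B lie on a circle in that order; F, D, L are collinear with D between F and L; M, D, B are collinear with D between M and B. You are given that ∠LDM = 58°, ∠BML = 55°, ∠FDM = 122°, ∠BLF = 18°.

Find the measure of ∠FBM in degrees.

1. ∠BDF = 58°  [vertical angles at D]
2. ∠BFL = 55°  [same arc LB]
3. ∠FBM = 67°  [△FDB]

∠FBM = 67°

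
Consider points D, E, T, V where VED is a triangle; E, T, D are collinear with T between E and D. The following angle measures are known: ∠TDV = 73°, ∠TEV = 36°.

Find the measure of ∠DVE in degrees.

∠DVE = 71°

1. ∠EDV = 73°  [T on ray DE]
2. ∠DEV = 36°  [T on ray ED]
3. ∠DVE = 71°  [△VED]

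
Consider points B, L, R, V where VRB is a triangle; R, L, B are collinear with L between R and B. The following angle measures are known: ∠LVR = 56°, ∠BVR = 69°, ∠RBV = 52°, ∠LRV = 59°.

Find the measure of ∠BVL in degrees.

1. ∠RLV = 65°  [△VRL]
2. ∠LBV = 52°  [L on ray BR]
3. ∠BLV = 115°  [linear pair at L on RB]
4. ∠BVL = 13°  [△VLB]

∠BVL = 13°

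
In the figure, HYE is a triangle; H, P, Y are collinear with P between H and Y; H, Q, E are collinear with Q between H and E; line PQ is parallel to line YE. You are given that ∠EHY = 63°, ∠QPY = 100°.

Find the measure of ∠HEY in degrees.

∠HEY = 37°

1. ∠PHQ = 63°  [P on HY, Q on HE]
2. ∠HPQ = 80°  [linear pair at P on HY]
3. ∠HQP = 37°  [△HPQ]
4. ∠HEY = 37°  [PQ∥YE, corresponding at Q]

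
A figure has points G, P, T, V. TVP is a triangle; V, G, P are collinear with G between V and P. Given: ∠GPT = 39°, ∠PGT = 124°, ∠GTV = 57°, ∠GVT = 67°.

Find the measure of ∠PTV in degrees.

1. ∠TPV = 39°  [G on ray PV]
2. ∠PVT = 67°  [G on ray VP]
3. ∠PTV = 74°  [△TVP]

∠PTV = 74°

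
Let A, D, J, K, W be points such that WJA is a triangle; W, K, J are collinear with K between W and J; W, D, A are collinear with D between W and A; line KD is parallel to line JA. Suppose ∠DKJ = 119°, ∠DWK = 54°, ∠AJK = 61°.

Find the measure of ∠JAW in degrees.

1. ∠DKW = 61°  [linear pair at K on WJ]
2. ∠KDW = 65°  [△WKD]
3. ∠JAW = 65°  [KD∥JA, corresponding at D]

∠JAW = 65°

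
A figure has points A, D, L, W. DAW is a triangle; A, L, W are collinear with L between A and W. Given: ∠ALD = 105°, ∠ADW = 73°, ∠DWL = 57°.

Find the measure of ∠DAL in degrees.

1. ∠AWD = 57°  [L on ray WA]
2. ∠DAW = 50°  [△DAW]
3. ∠DAL = 50°  [L on ray AW]

∠DAL = 50°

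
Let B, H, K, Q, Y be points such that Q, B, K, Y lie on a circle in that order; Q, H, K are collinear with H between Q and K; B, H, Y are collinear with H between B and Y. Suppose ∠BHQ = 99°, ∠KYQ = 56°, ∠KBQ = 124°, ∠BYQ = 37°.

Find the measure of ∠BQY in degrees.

∠BQY = 81°

1. ∠BKQ = 37°  [same arc QB]
2. ∠BQK = 19°  [△QBK]
3. ∠QBY = 62°  [△QHB]
4. ∠BQY = 81°  [△QBY]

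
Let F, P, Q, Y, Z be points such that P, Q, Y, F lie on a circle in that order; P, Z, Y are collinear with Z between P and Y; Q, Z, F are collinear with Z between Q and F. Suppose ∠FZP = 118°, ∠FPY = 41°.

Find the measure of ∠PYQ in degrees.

1. ∠QZY = 118°  [vertical angles at Z]
2. ∠FQY = 41°  [same arc YF]
3. ∠PYQ = 21°  [△QZY]

∠PYQ = 21°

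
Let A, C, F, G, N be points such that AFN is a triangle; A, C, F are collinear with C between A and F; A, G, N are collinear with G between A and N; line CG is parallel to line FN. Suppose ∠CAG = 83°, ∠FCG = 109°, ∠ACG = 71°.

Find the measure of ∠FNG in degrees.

1. ∠AGC = 26°  [△ACG]
2. ∠CGN = 154°  [linear pair at G on AN]
3. ∠FNG = 26°  [CG∥FN, co-interior at N–G]

∠FNG = 26°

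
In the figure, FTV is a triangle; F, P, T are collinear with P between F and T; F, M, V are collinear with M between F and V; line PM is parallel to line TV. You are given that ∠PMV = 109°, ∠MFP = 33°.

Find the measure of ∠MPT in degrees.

∠MPT = 104°

1. ∠FMP = 71°  [linear pair at M on FV]
2. ∠FPM = 76°  [△FPM]
3. ∠MPT = 104°  [linear pair at P on FT]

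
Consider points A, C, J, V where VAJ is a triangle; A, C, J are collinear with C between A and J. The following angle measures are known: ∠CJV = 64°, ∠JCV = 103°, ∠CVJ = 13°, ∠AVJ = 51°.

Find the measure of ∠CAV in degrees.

∠CAV = 65°

1. ∠AJV = 64°  [C on ray JA]
2. ∠JAV = 65°  [△VAJ]
3. ∠CAV = 65°  [C on ray AJ]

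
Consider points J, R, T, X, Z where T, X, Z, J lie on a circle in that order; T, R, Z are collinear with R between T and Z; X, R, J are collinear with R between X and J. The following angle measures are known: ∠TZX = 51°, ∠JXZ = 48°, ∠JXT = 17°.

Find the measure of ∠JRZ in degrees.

1. ∠TJX = 51°  [same arc TX]
2. ∠JTZ = 48°  [same arc ZJ]
3. ∠JRT = 81°  [△TRJ]
4. ∠JRZ = 99°  [linear pair at R on TZ]

∠JRZ = 99°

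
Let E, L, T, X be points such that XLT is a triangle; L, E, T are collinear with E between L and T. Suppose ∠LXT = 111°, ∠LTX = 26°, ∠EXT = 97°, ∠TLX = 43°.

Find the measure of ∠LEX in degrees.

1. ∠ETX = 26°  [E on ray TL]
2. ∠TEX = 57°  [△XET]
3. ∠LEX = 123°  [linear pair at E on LT]

∠LEX = 123°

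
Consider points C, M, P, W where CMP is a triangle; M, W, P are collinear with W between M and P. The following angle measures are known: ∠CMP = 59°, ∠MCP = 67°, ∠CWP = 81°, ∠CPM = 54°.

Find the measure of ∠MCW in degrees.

∠MCW = 22°

1. ∠CMW = 59°  [W on ray MP]
2. ∠CWM = 99°  [linear pair at W on MP]
3. ∠MCW = 22°  [△CMW]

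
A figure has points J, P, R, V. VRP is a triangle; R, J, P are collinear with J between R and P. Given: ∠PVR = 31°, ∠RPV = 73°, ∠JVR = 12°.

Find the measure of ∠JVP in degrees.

∠JVP = 19°

1. ∠PRV = 76°  [△VRP]
2. ∠JPV = 73°  [J on ray PR]
3. ∠JRV = 76°  [J on ray RP]
4. ∠RJV = 92°  [△VRJ]
5. ∠PJV = 88°  [linear pair at J on RP]
6. ∠JVP = 19°  [△VJP]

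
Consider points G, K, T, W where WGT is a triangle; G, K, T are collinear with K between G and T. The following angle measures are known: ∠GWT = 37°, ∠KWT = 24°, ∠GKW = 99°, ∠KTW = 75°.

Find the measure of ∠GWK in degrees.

1. ∠GTW = 75°  [K on ray TG]
2. ∠TGW = 68°  [△WGT]
3. ∠KGW = 68°  [K on ray GT]
4. ∠GWK = 13°  [△WGK]

∠GWK = 13°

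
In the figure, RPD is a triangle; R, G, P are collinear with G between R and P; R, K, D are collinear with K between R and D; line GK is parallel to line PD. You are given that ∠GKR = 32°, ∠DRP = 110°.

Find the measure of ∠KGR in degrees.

∠KGR = 38°

1. ∠PDR = 32°  [GK∥PD, corresponding at K]
2. ∠DPR = 38°  [△RPD]
3. ∠KGR = 38°  [GK∥PD, corresponding at G]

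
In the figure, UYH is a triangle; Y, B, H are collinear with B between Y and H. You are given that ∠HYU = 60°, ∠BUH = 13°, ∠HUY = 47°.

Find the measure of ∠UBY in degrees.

1. ∠UHY = 73°  [△UYH]
2. ∠BHU = 73°  [B on ray HY]
3. ∠HBU = 94°  [△UBH]
4. ∠UBY = 86°  [linear pair at B on YH]

∠UBY = 86°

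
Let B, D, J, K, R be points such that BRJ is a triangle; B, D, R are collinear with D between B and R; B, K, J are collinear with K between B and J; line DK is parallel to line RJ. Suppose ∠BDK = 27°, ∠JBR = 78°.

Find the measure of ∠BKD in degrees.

1. ∠BRJ = 27°  [DK∥RJ, corresponding at D]
2. ∠BJR = 75°  [△BRJ]
3. ∠BKD = 75°  [DK∥RJ, corresponding at K]

∠BKD = 75°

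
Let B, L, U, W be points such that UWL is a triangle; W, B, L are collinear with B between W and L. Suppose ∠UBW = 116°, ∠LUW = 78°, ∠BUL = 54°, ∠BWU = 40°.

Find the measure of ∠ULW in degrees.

∠ULW = 62°

1. ∠LBU = 64°  [linear pair at B on WL]
2. ∠BLU = 62°  [△UBL]
3. ∠ULW = 62°  [B on ray LW]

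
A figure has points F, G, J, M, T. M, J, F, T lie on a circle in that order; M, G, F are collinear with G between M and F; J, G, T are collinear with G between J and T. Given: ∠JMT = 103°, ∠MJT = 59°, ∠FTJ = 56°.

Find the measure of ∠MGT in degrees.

∠MGT = 115°

1. ∠MFT = 59°  [same arc MT]
2. ∠FGT = 65°  [△FGT]
3. ∠MGT = 115°  [linear pair at G on MF]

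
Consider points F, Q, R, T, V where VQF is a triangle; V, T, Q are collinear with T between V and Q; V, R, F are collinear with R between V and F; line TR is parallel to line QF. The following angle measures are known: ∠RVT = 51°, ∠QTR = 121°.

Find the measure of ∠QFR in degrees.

∠QFR = 70°

1. ∠RTV = 59°  [linear pair at T on VQ]
2. ∠TRV = 70°  [△VTR]
3. ∠FRT = 110°  [linear pair at R on VF]
4. ∠QFR = 70°  [TR∥QF, co-interior at F–R]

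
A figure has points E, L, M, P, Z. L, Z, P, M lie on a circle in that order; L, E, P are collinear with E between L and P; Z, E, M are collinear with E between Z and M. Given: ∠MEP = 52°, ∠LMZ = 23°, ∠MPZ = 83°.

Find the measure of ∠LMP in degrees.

∠LMP = 91°

1. ∠LEM = 128°  [linear pair at E on LP]
2. ∠MLP = 29°  [△LEM]
3. ∠MLZ = 97°  [cyclic LZPM, opposite ∠L+∠P]
4. ∠LZM = 60°  [△LZM]
5. ∠LPM = 60°  [same arc LM]
6. ∠LMP = 91°  [△LPM]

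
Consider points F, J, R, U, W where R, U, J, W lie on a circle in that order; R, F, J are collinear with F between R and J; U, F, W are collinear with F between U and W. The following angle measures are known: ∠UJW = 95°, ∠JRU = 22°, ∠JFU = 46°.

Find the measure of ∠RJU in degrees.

1. ∠JWU = 22°  [same arc UJ]
2. ∠JUW = 63°  [△UJW]
3. ∠RJU = 71°  [△UFJ]

∠RJU = 71°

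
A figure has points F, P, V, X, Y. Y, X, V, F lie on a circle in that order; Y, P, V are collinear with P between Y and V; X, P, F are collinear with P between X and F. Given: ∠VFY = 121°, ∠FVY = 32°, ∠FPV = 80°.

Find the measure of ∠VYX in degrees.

1. ∠FXY = 32°  [same arc YF]
2. ∠XPY = 80°  [vertical angles at P]
3. ∠VYX = 68°  [△YPX]

∠VYX = 68°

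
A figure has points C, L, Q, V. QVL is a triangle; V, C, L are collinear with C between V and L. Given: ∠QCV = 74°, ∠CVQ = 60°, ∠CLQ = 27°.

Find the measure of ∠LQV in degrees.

1. ∠LVQ = 60°  [C on ray VL]
2. ∠QLV = 27°  [C on ray LV]
3. ∠LQV = 93°  [△QVL]

∠LQV = 93°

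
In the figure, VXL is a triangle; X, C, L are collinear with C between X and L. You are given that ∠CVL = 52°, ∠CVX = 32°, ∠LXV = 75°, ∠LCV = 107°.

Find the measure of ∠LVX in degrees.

1. ∠CLV = 21°  [△VCL]
2. ∠VLX = 21°  [C on ray LX]
3. ∠LVX = 84°  [△VXL]

∠LVX = 84°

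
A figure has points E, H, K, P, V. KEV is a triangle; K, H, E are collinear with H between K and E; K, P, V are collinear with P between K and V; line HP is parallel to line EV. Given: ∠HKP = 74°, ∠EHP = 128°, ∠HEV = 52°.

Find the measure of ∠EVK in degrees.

1. ∠EKV = 74°  [H on KE, P on KV]
2. ∠KEV = 52°  [H on ray EK]
3. ∠EVK = 54°  [△KEV]

∠EVK = 54°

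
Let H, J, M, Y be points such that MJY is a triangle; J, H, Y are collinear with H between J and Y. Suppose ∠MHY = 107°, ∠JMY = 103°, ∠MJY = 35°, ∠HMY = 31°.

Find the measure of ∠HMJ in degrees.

1. ∠JHM = 73°  [linear pair at H on JY]
2. ∠HJM = 35°  [H on ray JY]
3. ∠HMJ = 72°  [△MJH]

∠HMJ = 72°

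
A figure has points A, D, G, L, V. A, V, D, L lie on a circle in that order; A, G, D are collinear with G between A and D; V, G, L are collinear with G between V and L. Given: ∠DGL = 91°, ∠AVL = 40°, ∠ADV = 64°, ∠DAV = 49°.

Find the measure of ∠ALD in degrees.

∠ALD = 113°

1. ∠AGL = 89°  [linear pair at G on AD]
2. ∠ADL = 40°  [same arc AL]
3. ∠ALV = 64°  [same arc AV]
4. ∠DAL = 27°  [△AGL]
5. ∠ALD = 113°  [△ADL]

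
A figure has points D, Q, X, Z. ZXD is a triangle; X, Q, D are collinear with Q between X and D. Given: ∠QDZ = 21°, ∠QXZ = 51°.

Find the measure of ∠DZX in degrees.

∠DZX = 108°

1. ∠XDZ = 21°  [Q on ray DX]
2. ∠DXZ = 51°  [Q on ray XD]
3. ∠DZX = 108°  [△ZXD]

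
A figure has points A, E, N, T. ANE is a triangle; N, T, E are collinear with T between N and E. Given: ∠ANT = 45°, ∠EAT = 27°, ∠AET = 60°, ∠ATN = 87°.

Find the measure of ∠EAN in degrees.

1. ∠ANE = 45°  [T on ray NE]
2. ∠AEN = 60°  [T on ray EN]
3. ∠EAN = 75°  [△ANE]

∠EAN = 75°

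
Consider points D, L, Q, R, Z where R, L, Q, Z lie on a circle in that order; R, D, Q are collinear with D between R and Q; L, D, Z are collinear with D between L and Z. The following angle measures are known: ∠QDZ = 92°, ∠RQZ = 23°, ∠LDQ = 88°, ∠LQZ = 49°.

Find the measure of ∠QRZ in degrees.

1. ∠LZQ = 65°  [△QDZ]
2. ∠QLZ = 66°  [△LQZ]
3. ∠QRZ = 66°  [same arc QZ]

∠QRZ = 66°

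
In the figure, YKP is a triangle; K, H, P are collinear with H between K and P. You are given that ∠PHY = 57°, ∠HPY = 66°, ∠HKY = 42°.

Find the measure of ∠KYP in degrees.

1. ∠KPY = 66°  [H on ray PK]
2. ∠PKY = 42°  [H on ray KP]
3. ∠KYP = 72°  [△YKP]

∠KYP = 72°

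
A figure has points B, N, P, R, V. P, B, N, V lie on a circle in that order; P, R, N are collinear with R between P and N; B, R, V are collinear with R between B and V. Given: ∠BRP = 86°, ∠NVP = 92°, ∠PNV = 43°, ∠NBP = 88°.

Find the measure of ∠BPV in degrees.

1. ∠NRV = 86°  [vertical angles at R]
2. ∠NPV = 45°  [△PNV]
3. ∠PBV = 43°  [same arc PV]
4. ∠PRV = 94°  [linear pair at R on PN]
5. ∠BVP = 41°  [△PRV]
6. ∠BPV = 96°  [△PBV]

∠BPV = 96°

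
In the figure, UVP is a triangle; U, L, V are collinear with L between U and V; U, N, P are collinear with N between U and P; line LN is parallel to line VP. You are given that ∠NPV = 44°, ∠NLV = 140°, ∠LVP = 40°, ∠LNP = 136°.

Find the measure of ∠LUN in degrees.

∠LUN = 96°

1. ∠NLU = 40°  [linear pair at L on UV]
2. ∠LNU = 44°  [linear pair at N on UP]
3. ∠LUN = 96°  [△ULN]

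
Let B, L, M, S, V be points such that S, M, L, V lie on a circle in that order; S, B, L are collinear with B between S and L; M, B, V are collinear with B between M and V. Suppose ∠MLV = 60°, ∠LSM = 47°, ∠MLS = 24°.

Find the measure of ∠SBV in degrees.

1. ∠LVM = 47°  [same arc ML]
2. ∠MVS = 24°  [same arc SM]
3. ∠LMV = 73°  [△MLV]
4. ∠LSV = 73°  [same arc LV]
5. ∠SBV = 83°  [△SBV]

∠SBV = 83°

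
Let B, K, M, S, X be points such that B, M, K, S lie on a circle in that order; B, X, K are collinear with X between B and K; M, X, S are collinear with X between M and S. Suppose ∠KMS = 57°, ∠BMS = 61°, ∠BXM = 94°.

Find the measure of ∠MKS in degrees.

∠MKS = 98°

1. ∠BKS = 61°  [same arc BS]
2. ∠KXS = 94°  [vertical angles at X]
3. ∠KSM = 25°  [△KXS]
4. ∠MKS = 98°  [△MKS]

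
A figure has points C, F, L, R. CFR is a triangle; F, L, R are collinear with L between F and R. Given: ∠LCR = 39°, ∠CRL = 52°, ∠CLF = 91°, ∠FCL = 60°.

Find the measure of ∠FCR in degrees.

1. ∠CRF = 52°  [L on ray RF]
2. ∠CFL = 29°  [△CFL]
3. ∠CFR = 29°  [L on ray FR]
4. ∠FCR = 99°  [△CFR]

∠FCR = 99°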